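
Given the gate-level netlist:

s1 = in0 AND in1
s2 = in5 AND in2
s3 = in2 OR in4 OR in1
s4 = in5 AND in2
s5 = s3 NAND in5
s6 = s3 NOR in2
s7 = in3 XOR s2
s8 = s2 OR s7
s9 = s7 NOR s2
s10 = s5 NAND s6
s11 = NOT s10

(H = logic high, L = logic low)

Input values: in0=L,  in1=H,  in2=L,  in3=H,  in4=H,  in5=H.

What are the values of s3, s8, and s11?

s3 = H, s8 = H, s11 = L

s2 = in5 AND in2 = H AND L = L
s3 = in2 OR in4 OR in1 = L OR H OR H = H
s5 = s3 NAND in5 = H NAND H = L
s6 = s3 NOR in2 = H NOR L = L
s7 = in3 XOR s2 = H XOR L = H
s8 = s2 OR s7 = L OR H = H
s10 = s5 NAND s6 = L NAND L = H
s11 = NOT s10 = NOT H = L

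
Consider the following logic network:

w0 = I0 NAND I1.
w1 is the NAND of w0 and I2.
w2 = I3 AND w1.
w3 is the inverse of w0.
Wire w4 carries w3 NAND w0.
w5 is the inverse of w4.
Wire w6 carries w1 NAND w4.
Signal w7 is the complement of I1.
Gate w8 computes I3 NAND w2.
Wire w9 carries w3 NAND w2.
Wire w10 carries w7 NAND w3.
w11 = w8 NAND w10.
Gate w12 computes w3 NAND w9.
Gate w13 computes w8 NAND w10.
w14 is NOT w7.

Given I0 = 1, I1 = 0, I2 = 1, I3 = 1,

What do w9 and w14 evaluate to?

w0 = I0 NAND I1 = 1 NAND 0 = 1
w1 = w0 NAND I2 = 1 NAND 1 = 0
w2 = I3 AND w1 = 1 AND 0 = 0
w3 = NOT w0 = NOT 1 = 0
w7 = NOT I1 = NOT 0 = 1
w9 = w3 NAND w2 = 0 NAND 0 = 1
w14 = NOT w7 = NOT 1 = 0

w9 = 1  w14 = 0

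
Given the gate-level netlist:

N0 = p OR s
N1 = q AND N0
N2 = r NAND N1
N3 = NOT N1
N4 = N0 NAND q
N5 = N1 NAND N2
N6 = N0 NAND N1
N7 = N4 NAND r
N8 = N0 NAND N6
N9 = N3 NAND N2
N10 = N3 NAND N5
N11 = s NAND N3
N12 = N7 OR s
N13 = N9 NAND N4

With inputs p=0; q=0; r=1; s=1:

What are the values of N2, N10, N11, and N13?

N2 = 1  N10 = 0  N11 = 0  N13 = 1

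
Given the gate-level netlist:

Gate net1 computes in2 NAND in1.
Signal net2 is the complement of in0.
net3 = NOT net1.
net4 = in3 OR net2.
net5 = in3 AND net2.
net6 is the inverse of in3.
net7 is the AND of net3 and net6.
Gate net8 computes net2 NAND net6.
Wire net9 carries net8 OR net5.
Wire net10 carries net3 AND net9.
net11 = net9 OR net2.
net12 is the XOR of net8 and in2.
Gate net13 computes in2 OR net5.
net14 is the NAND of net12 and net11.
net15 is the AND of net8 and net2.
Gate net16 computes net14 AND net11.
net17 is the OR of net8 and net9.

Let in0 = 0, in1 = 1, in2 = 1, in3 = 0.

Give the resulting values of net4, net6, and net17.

net2 = NOT in0 = NOT 0 = 1
net4 = in3 OR net2 = 0 OR 1 = 1
net5 = in3 AND net2 = 0 AND 1 = 0
net6 = NOT in3 = NOT 0 = 1
net8 = net2 NAND net6 = 1 NAND 1 = 0
net9 = net8 OR net5 = 0 OR 0 = 0
net17 = net8 OR net9 = 0 OR 0 = 0

net4 = 1, net6 = 1, net17 = 0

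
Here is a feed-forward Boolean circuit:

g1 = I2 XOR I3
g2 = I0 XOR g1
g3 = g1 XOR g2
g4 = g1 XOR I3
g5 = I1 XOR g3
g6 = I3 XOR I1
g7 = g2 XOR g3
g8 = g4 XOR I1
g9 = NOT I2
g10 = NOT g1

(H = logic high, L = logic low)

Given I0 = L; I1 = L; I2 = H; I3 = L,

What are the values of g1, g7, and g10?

g1 = H, g7 = H, g10 = L

g1 = I2 XOR I3 = H XOR L = H
g2 = I0 XOR g1 = L XOR H = H
g3 = g1 XOR g2 = H XOR H = L
g7 = g2 XOR g3 = H XOR L = H
g10 = NOT g1 = NOT H = L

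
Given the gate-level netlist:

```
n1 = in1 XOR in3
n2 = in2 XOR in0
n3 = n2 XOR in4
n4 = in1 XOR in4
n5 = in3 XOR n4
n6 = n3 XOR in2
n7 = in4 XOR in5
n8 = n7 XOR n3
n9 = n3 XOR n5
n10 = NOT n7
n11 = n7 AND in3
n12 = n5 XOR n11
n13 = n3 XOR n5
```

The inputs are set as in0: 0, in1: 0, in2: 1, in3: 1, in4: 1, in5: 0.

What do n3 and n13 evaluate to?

n2 = in2 XOR in0 = 1 XOR 0 = 1
n3 = n2 XOR in4 = 1 XOR 1 = 0
n4 = in1 XOR in4 = 0 XOR 1 = 1
n5 = in3 XOR n4 = 1 XOR 1 = 0
n13 = n3 XOR n5 = 0 XOR 0 = 0

n3 = 0, n13 = 0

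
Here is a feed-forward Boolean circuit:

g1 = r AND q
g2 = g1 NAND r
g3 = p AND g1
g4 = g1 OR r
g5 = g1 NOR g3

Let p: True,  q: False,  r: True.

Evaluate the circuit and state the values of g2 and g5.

g2 = True; g5 = True

g1 = r AND q = True AND False = False
g2 = g1 NAND r = False NAND True = True
g3 = p AND g1 = True AND False = False
g5 = g1 NOR g3 = False NOR False = True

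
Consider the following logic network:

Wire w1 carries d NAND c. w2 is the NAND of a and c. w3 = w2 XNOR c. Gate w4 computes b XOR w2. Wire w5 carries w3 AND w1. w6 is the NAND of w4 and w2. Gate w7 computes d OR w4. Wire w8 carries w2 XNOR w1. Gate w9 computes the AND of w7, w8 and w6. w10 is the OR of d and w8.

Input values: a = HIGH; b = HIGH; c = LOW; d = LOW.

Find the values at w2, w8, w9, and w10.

w2 = HIGH; w8 = HIGH; w9 = LOW; w10 = HIGH

w1 = d NAND c = LOW NAND LOW = HIGH
w2 = a NAND c = HIGH NAND LOW = HIGH
w4 = b XOR w2 = HIGH XOR HIGH = LOW
w6 = w4 NAND w2 = LOW NAND HIGH = HIGH
w7 = d OR w4 = LOW OR LOW = LOW
w8 = w2 XNOR w1 = HIGH XNOR HIGH = HIGH
w9 = w7 AND w8 AND w6 = LOW AND HIGH AND HIGH = LOW
w10 = d OR w8 = LOW OR HIGH = HIGH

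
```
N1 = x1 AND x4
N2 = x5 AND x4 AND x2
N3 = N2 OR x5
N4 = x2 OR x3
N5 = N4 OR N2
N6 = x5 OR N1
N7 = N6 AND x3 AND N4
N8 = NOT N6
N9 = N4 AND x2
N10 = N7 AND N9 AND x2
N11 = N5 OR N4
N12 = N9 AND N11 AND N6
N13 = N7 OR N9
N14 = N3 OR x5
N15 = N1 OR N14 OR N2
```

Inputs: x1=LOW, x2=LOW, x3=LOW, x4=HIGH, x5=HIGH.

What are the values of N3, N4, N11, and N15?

N1 = x1 AND x4 = LOW AND HIGH = LOW
N2 = x5 AND x4 AND x2 = HIGH AND HIGH AND LOW = LOW
N3 = N2 OR x5 = LOW OR HIGH = HIGH
N4 = x2 OR x3 = LOW OR LOW = LOW
N5 = N4 OR N2 = LOW OR LOW = LOW
N11 = N5 OR N4 = LOW OR LOW = LOW
N14 = N3 OR x5 = HIGH OR HIGH = HIGH
N15 = N1 OR N14 OR N2 = LOW OR HIGH OR LOW = HIGH

N3 = HIGH  N4 = LOW  N11 = LOW  N15 = HIGH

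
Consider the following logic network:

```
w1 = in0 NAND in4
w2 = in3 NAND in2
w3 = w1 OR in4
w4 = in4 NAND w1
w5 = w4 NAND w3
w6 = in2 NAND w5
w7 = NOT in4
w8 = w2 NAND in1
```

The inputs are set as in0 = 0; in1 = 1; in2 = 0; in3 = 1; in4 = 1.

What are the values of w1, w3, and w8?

w1 = 1  w3 = 1  w8 = 0

w1 = in0 NAND in4 = 0 NAND 1 = 1
w2 = in3 NAND in2 = 1 NAND 0 = 1
w3 = w1 OR in4 = 1 OR 1 = 1
w8 = w2 NAND in1 = 1 NAND 1 = 0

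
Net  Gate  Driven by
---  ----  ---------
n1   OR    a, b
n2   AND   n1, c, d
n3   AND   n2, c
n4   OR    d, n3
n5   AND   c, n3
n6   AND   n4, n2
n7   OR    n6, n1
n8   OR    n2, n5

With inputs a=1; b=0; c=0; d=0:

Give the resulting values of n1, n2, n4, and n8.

n1 = a OR b = 1 OR 0 = 1
n2 = n1 AND c AND d = 1 AND 0 AND 0 = 0
n3 = n2 AND c = 0 AND 0 = 0
n4 = d OR n3 = 0 OR 0 = 0
n5 = c AND n3 = 0 AND 0 = 0
n8 = n2 OR n5 = 0 OR 0 = 0

n1 = 1  n2 = 0  n4 = 0  n8 = 0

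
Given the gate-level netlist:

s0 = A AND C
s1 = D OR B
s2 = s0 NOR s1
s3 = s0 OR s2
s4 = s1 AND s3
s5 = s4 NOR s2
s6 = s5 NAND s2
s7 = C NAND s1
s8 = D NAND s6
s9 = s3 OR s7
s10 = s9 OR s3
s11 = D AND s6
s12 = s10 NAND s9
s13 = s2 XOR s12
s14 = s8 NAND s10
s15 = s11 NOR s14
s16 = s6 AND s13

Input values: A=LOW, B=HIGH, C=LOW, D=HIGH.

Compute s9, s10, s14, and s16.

s9 = HIGH; s10 = HIGH; s14 = HIGH; s16 = LOW

s0 = A AND C = LOW AND LOW = LOW
s1 = D OR B = HIGH OR HIGH = HIGH
s2 = s0 NOR s1 = LOW NOR HIGH = LOW
s3 = s0 OR s2 = LOW OR LOW = LOW
s4 = s1 AND s3 = HIGH AND LOW = LOW
s5 = s4 NOR s2 = LOW NOR LOW = HIGH
s6 = s5 NAND s2 = HIGH NAND LOW = HIGH
s7 = C NAND s1 = LOW NAND HIGH = HIGH
s8 = D NAND s6 = HIGH NAND HIGH = LOW
s9 = s3 OR s7 = LOW OR HIGH = HIGH
s10 = s9 OR s3 = HIGH OR LOW = HIGH
s12 = s10 NAND s9 = HIGH NAND HIGH = LOW
s13 = s2 XOR s12 = LOW XOR LOW = LOW
s14 = s8 NAND s10 = LOW NAND HIGH = HIGH
s16 = s6 AND s13 = HIGH AND LOW = LOW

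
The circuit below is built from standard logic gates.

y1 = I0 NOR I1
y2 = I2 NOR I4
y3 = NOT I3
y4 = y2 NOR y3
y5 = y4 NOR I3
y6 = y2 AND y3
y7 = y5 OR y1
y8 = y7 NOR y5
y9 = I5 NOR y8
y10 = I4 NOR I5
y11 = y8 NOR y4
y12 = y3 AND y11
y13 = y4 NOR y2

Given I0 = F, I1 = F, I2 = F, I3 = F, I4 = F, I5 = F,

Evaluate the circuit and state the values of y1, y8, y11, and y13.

y1 = T, y8 = F, y11 = T, y13 = F

y1 = I0 NOR I1 = F NOR F = T
y2 = I2 NOR I4 = F NOR F = T
y3 = NOT I3 = NOT F = T
y4 = y2 NOR y3 = T NOR T = F
y5 = y4 NOR I3 = F NOR F = T
y7 = y5 OR y1 = T OR T = T
y8 = y7 NOR y5 = T NOR T = F
y11 = y8 NOR y4 = F NOR F = T
y13 = y4 NOR y2 = F NOR T = F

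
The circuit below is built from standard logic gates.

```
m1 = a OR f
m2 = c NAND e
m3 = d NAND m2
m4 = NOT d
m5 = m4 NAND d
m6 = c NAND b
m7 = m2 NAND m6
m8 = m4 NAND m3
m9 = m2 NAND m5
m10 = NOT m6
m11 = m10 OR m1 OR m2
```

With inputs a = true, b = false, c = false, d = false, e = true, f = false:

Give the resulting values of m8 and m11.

m8 = false  m11 = true

m1 = a OR f = true OR false = true
m2 = c NAND e = false NAND true = true
m3 = d NAND m2 = false NAND true = true
m4 = NOT d = NOT false = true
m6 = c NAND b = false NAND false = true
m8 = m4 NAND m3 = true NAND true = false
m10 = NOT m6 = NOT true = false
m11 = m10 OR m1 OR m2 = false OR true OR true = true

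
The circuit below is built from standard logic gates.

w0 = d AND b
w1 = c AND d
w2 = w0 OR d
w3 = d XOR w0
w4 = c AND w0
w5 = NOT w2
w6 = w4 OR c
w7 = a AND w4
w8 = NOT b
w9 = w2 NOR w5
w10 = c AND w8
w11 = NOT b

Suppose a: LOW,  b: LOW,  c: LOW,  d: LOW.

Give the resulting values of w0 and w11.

w0 = LOW, w11 = HIGH

w0 = d AND b = LOW AND LOW = LOW
w11 = NOT b = NOT LOW = HIGH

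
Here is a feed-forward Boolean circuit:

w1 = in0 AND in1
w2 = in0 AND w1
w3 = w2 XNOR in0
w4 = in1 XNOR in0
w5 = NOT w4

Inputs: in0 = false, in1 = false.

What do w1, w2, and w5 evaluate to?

w1 = false, w2 = false, w5 = false

w1 = in0 AND in1 = false AND false = false
w2 = in0 AND w1 = false AND false = false
w4 = in1 XNOR in0 = false XNOR false = true
w5 = NOT w4 = NOT true = false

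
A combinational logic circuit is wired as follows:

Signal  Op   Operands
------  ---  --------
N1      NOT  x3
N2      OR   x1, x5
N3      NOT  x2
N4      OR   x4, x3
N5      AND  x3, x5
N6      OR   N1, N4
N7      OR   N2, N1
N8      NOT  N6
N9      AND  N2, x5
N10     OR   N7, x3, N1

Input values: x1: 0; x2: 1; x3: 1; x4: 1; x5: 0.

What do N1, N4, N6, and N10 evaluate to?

N1 = 0  N4 = 1  N6 = 1  N10 = 1

N1 = NOT x3 = NOT 1 = 0
N2 = x1 OR x5 = 0 OR 0 = 0
N4 = x4 OR x3 = 1 OR 1 = 1
N6 = N1 OR N4 = 0 OR 1 = 1
N7 = N2 OR N1 = 0 OR 0 = 0
N10 = N7 OR x3 OR N1 = 0 OR 1 OR 0 = 1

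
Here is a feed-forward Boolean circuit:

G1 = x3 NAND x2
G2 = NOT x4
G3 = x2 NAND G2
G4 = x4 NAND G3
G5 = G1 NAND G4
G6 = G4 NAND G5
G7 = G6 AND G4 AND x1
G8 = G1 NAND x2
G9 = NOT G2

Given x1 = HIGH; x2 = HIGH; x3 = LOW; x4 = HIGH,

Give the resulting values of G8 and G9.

G8 = LOW, G9 = HIGH

G1 = x3 NAND x2 = LOW NAND HIGH = HIGH
G2 = NOT x4 = NOT HIGH = LOW
G8 = G1 NAND x2 = HIGH NAND HIGH = LOW
G9 = NOT G2 = NOT LOW = HIGH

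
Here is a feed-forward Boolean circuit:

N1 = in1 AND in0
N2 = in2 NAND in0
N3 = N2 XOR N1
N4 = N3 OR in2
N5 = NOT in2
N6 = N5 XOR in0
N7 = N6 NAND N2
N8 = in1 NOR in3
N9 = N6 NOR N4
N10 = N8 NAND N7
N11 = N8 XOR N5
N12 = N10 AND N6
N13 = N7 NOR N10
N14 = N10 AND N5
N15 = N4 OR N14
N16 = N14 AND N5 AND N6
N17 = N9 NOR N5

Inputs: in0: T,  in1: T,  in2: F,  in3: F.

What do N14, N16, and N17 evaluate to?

N1 = in1 AND in0 = T AND T = T
N2 = in2 NAND in0 = F NAND T = T
N3 = N2 XOR N1 = T XOR T = F
N4 = N3 OR in2 = F OR F = F
N5 = NOT in2 = NOT F = T
N6 = N5 XOR in0 = T XOR T = F
N7 = N6 NAND N2 = F NAND T = T
N8 = in1 NOR in3 = T NOR F = F
N9 = N6 NOR N4 = F NOR F = T
N10 = N8 NAND N7 = F NAND T = T
N14 = N10 AND N5 = T AND T = T
N16 = N14 AND N5 AND N6 = T AND T AND F = F
N17 = N9 NOR N5 = T NOR T = F

N14 = T, N16 = F, N17 = F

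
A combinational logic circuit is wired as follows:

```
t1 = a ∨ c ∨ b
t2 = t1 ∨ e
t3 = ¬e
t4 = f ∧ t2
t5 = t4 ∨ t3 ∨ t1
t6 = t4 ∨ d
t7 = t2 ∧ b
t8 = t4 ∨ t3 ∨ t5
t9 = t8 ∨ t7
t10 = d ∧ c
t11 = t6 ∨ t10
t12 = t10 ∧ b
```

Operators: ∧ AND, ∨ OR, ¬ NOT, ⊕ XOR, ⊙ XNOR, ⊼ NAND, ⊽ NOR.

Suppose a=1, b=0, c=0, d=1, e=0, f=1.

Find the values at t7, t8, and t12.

t7 = 0; t8 = 1; t12 = 0

t1 = a OR c OR b = 1 OR 0 OR 0 = 1
t2 = t1 OR e = 1 OR 0 = 1
t3 = NOT e = NOT 0 = 1
t4 = f AND t2 = 1 AND 1 = 1
t5 = t4 OR t3 OR t1 = 1 OR 1 OR 1 = 1
t7 = t2 AND b = 1 AND 0 = 0
t8 = t4 OR t3 OR t5 = 1 OR 1 OR 1 = 1
t10 = d AND c = 1 AND 0 = 0
t12 = t10 AND b = 0 AND 0 = 0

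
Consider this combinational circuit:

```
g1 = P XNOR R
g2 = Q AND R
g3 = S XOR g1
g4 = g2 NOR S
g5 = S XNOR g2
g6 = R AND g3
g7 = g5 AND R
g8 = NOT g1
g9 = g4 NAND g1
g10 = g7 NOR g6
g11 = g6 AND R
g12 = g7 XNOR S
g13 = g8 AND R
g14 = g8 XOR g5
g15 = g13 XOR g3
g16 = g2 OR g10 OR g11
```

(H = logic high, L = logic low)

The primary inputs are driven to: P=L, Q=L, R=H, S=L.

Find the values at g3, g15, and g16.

g1 = P XNOR R = L XNOR H = L
g2 = Q AND R = L AND H = L
g3 = S XOR g1 = L XOR L = L
g5 = S XNOR g2 = L XNOR L = H
g6 = R AND g3 = H AND L = L
g7 = g5 AND R = H AND H = H
g8 = NOT g1 = NOT L = H
g10 = g7 NOR g6 = H NOR L = L
g11 = g6 AND R = L AND H = L
g13 = g8 AND R = H AND H = H
g15 = g13 XOR g3 = H XOR L = H
g16 = g2 OR g10 OR g11 = L OR L OR L = L

g3 = L, g15 = H, g16 = L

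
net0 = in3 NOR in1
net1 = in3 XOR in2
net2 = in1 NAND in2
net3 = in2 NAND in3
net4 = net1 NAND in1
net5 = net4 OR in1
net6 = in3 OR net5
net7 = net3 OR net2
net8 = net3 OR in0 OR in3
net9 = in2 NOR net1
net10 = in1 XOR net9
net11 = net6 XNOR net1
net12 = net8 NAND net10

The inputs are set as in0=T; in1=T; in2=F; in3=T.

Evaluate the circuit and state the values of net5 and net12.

net1 = in3 XOR in2 = T XOR F = T
net3 = in2 NAND in3 = F NAND T = T
net4 = net1 NAND in1 = T NAND T = F
net5 = net4 OR in1 = F OR T = T
net8 = net3 OR in0 OR in3 = T OR T OR T = T
net9 = in2 NOR net1 = F NOR T = F
net10 = in1 XOR net9 = T XOR F = T
net12 = net8 NAND net10 = T NAND T = F

net5 = T, net12 = F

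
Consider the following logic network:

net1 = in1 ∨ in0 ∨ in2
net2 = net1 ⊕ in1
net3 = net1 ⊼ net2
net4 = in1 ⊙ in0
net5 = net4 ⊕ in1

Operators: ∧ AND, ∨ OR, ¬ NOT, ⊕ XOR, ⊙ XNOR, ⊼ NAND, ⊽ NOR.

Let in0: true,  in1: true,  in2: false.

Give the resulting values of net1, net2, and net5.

net1 = in1 OR in0 OR in2 = true OR true OR false = true
net2 = net1 XOR in1 = true XOR true = false
net4 = in1 XNOR in0 = true XNOR true = true
net5 = net4 XOR in1 = true XOR true = false

net1 = true  net2 = false  net5 = false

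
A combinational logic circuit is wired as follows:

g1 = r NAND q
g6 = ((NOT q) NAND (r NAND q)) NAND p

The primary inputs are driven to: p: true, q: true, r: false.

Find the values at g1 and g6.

g1 = true; g6 = false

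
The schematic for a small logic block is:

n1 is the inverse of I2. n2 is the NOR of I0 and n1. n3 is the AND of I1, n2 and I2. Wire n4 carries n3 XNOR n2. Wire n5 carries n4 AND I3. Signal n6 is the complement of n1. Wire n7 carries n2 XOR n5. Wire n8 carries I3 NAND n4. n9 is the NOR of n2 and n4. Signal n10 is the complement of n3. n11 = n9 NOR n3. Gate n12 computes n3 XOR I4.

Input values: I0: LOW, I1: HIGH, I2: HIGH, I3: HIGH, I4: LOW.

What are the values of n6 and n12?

n1 = NOT I2 = NOT HIGH = LOW
n2 = I0 NOR n1 = LOW NOR LOW = HIGH
n3 = I1 AND n2 AND I2 = HIGH AND HIGH AND HIGH = HIGH
n6 = NOT n1 = NOT LOW = HIGH
n12 = n3 XOR I4 = HIGH XOR LOW = HIGH

n6 = HIGH, n12 = HIGH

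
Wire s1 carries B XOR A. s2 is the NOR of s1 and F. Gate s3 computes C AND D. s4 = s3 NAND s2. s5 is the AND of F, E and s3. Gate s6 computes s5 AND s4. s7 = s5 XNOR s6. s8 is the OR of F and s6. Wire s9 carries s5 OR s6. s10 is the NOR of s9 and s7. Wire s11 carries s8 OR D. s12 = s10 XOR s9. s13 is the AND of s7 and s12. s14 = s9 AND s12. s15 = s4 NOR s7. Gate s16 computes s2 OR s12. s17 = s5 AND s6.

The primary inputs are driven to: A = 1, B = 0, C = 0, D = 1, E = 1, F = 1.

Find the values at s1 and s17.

s1 = 1; s17 = 0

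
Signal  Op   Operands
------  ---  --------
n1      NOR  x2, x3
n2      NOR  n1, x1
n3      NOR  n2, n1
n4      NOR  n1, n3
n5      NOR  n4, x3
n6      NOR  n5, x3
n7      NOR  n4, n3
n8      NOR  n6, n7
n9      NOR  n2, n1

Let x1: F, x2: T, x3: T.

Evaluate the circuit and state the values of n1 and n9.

n1 = x2 NOR x3 = T NOR T = F
n2 = n1 NOR x1 = F NOR F = T
n9 = n2 NOR n1 = T NOR F = F

n1 = F, n9 = F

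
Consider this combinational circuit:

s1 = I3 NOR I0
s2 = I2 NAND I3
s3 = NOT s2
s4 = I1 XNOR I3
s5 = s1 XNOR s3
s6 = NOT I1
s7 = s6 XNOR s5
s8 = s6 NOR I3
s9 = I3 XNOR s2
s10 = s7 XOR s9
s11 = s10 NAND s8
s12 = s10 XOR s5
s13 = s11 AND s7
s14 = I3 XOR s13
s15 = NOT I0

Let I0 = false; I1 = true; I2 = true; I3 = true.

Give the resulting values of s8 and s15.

s8 = false  s15 = true

s6 = NOT I1 = NOT true = false
s8 = s6 NOR I3 = false NOR true = false
s15 = NOT I0 = NOT false = true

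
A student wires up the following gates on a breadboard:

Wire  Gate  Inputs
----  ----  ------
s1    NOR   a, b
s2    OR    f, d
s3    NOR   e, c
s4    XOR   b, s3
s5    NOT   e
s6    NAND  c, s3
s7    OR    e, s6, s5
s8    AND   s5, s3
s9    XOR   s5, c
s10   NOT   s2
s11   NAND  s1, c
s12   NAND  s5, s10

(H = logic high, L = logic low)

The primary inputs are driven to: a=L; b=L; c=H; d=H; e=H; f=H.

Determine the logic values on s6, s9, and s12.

s6 = H  s9 = H  s12 = H

s2 = f OR d = H OR H = H
s3 = e NOR c = H NOR H = L
s5 = NOT e = NOT H = L
s6 = c NAND s3 = H NAND L = H
s9 = s5 XOR c = L XOR H = H
s10 = NOT s2 = NOT H = L
s12 = s5 NAND s10 = L NAND L = H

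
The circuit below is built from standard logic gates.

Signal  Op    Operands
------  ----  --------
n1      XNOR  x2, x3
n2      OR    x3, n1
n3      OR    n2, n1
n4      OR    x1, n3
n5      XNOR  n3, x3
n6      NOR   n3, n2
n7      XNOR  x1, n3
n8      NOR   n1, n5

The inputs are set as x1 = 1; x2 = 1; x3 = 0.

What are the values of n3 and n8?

n3 = 0, n8 = 0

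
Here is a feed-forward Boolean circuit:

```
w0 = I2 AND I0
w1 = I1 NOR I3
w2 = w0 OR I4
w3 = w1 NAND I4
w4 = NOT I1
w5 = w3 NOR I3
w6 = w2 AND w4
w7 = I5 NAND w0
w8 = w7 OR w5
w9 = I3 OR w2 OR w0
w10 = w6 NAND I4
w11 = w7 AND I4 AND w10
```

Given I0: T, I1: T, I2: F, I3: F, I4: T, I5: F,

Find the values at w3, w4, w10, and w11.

w0 = I2 AND I0 = F AND T = F
w1 = I1 NOR I3 = T NOR F = F
w2 = w0 OR I4 = F OR T = T
w3 = w1 NAND I4 = F NAND T = T
w4 = NOT I1 = NOT T = F
w6 = w2 AND w4 = T AND F = F
w7 = I5 NAND w0 = F NAND F = T
w10 = w6 NAND I4 = F NAND T = T
w11 = w7 AND I4 AND w10 = T AND T AND T = T

w3 = T, w4 = F, w10 = T, w11 = T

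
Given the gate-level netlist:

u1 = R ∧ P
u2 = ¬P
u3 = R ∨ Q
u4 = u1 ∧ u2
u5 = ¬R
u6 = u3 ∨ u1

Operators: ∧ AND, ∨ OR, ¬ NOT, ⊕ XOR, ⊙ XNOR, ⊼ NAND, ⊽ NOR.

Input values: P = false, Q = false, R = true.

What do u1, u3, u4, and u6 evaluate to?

u1 = R AND P = true AND false = false
u2 = NOT P = NOT false = true
u3 = R OR Q = true OR false = true
u4 = u1 AND u2 = false AND true = false
u6 = u3 OR u1 = true OR false = true

u1 = false  u3 = true  u4 = false  u6 = true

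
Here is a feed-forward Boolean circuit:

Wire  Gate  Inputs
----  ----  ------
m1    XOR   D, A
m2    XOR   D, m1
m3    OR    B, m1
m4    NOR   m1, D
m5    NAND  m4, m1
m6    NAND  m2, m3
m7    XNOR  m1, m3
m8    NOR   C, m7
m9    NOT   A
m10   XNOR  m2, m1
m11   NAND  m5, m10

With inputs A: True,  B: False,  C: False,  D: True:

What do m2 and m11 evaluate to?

m2 = True  m11 = True

m1 = D XOR A = True XOR True = False
m2 = D XOR m1 = True XOR False = True
m4 = m1 NOR D = False NOR True = False
m5 = m4 NAND m1 = False NAND False = True
m10 = m2 XNOR m1 = True XNOR False = False
m11 = m5 NAND m10 = True NAND False = True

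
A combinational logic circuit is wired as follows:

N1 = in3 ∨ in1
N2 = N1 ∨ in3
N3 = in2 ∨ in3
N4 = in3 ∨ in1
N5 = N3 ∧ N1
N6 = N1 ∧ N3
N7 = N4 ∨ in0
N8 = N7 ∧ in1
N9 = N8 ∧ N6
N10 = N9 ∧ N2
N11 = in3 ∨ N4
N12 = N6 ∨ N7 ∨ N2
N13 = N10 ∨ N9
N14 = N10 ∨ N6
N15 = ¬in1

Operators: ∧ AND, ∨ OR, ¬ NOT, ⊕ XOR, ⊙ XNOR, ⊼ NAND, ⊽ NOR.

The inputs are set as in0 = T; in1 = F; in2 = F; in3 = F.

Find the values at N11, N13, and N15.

N11 = F  N13 = F  N15 = T

N1 = in3 OR in1 = F OR F = F
N2 = N1 OR in3 = F OR F = F
N3 = in2 OR in3 = F OR F = F
N4 = in3 OR in1 = F OR F = F
N6 = N1 AND N3 = F AND F = F
N7 = N4 OR in0 = F OR T = T
N8 = N7 AND in1 = T AND F = F
N9 = N8 AND N6 = F AND F = F
N10 = N9 AND N2 = F AND F = F
N11 = in3 OR N4 = F OR F = F
N13 = N10 OR N9 = F OR F = F
N15 = NOT in1 = NOT F = T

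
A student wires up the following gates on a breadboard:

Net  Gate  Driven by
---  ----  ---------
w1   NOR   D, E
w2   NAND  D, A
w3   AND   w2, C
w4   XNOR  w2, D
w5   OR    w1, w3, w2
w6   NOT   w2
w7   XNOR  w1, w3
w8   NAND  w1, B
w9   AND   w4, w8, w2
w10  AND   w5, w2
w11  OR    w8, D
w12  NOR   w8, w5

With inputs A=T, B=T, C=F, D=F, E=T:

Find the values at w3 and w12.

w3 = F; w12 = F

w1 = D NOR E = F NOR T = F
w2 = D NAND A = F NAND T = T
w3 = w2 AND C = T AND F = F
w5 = w1 OR w3 OR w2 = F OR F OR T = T
w8 = w1 NAND B = F NAND T = T
w12 = w8 NOR w5 = T NOR T = F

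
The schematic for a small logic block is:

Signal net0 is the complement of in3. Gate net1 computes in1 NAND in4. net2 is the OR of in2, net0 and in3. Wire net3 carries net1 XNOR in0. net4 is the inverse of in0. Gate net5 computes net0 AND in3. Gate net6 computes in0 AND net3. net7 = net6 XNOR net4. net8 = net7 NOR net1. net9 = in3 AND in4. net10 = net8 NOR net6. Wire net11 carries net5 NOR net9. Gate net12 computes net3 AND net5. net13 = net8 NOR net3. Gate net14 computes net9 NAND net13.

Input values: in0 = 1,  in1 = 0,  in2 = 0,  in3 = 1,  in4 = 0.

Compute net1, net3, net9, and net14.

net1 = 1; net3 = 1; net9 = 0; net14 = 1

net1 = in1 NAND in4 = 0 NAND 0 = 1
net3 = net1 XNOR in0 = 1 XNOR 1 = 1
net4 = NOT in0 = NOT 1 = 0
net6 = in0 AND net3 = 1 AND 1 = 1
net7 = net6 XNOR net4 = 1 XNOR 0 = 0
net8 = net7 NOR net1 = 0 NOR 1 = 0
net9 = in3 AND in4 = 1 AND 0 = 0
net13 = net8 NOR net3 = 0 NOR 1 = 0
net14 = net9 NAND net13 = 0 NAND 0 = 1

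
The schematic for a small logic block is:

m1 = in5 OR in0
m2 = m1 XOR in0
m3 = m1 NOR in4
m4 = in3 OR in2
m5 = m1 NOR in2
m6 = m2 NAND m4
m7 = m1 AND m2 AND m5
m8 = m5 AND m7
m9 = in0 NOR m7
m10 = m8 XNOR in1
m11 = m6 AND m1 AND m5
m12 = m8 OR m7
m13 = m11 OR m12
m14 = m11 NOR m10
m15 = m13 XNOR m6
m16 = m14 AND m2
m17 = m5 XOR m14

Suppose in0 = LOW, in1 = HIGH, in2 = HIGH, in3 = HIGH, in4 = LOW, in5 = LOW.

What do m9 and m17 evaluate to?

m9 = HIGH, m17 = HIGH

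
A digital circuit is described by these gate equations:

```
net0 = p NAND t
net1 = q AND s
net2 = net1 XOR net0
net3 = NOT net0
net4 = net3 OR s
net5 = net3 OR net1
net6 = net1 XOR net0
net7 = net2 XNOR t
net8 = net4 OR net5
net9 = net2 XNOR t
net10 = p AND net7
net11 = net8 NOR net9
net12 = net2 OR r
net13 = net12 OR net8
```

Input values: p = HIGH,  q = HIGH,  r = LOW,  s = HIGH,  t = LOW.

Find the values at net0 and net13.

net0 = p NAND t = HIGH NAND LOW = HIGH
net1 = q AND s = HIGH AND HIGH = HIGH
net2 = net1 XOR net0 = HIGH XOR HIGH = LOW
net3 = NOT net0 = NOT HIGH = LOW
net4 = net3 OR s = LOW OR HIGH = HIGH
net5 = net3 OR net1 = LOW OR HIGH = HIGH
net8 = net4 OR net5 = HIGH OR HIGH = HIGH
net12 = net2 OR r = LOW OR LOW = LOW
net13 = net12 OR net8 = LOW OR HIGH = HIGH

net0 = HIGH; net13 = HIGH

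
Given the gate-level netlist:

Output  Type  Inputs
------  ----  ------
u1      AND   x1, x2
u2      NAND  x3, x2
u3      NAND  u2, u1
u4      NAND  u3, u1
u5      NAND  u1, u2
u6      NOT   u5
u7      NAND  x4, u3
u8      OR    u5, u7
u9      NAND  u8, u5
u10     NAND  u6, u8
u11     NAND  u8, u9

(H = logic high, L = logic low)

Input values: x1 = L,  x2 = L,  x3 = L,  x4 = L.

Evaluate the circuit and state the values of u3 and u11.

u3 = H  u11 = H

u1 = x1 AND x2 = L AND L = L
u2 = x3 NAND x2 = L NAND L = H
u3 = u2 NAND u1 = H NAND L = H
u5 = u1 NAND u2 = L NAND H = H
u7 = x4 NAND u3 = L NAND H = H
u8 = u5 OR u7 = H OR H = H
u9 = u8 NAND u5 = H NAND H = L
u11 = u8 NAND u9 = H NAND L = H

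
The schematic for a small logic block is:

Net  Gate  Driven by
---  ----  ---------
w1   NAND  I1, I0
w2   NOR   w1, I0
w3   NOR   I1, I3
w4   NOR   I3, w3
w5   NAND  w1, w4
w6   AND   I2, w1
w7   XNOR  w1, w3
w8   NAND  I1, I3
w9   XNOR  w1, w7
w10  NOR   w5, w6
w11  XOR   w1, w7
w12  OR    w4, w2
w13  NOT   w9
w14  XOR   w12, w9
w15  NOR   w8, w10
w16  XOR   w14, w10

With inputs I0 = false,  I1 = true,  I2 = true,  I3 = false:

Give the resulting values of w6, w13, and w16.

w6 = true, w13 = true, w16 = true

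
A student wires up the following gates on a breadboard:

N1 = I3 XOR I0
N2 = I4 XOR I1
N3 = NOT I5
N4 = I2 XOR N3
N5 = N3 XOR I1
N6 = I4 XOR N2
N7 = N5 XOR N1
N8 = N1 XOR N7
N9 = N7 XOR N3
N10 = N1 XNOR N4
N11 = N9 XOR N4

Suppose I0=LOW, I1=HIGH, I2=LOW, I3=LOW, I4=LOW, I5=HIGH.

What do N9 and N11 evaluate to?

N9 = HIGH, N11 = HIGH

N1 = I3 XOR I0 = LOW XOR LOW = LOW
N3 = NOT I5 = NOT HIGH = LOW
N4 = I2 XOR N3 = LOW XOR LOW = LOW
N5 = N3 XOR I1 = LOW XOR HIGH = HIGH
N7 = N5 XOR N1 = HIGH XOR LOW = HIGH
N9 = N7 XOR N3 = HIGH XOR LOW = HIGH
N11 = N9 XOR N4 = HIGH XOR LOW = HIGH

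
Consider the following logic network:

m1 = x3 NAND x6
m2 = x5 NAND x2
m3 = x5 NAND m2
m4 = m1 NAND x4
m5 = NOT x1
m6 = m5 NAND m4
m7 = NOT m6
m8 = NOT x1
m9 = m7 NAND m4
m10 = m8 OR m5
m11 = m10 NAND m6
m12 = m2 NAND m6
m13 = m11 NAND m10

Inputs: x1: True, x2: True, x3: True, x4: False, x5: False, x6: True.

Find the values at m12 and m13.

m1 = x3 NAND x6 = True NAND True = False
m2 = x5 NAND x2 = False NAND True = True
m4 = m1 NAND x4 = False NAND False = True
m5 = NOT x1 = NOT True = False
m6 = m5 NAND m4 = False NAND True = True
m8 = NOT x1 = NOT True = False
m10 = m8 OR m5 = False OR False = False
m11 = m10 NAND m6 = False NAND True = True
m12 = m2 NAND m6 = True NAND True = False
m13 = m11 NAND m10 = True NAND False = True

m12 = False  m13 = True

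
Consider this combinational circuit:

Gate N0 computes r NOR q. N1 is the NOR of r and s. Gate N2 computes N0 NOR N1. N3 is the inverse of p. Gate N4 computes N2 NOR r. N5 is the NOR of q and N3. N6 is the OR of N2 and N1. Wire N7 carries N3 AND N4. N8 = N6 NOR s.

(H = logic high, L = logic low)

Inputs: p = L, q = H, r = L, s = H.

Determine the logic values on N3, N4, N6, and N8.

N3 = H, N4 = L, N6 = H, N8 = L

N0 = r NOR q = L NOR H = L
N1 = r NOR s = L NOR H = L
N2 = N0 NOR N1 = L NOR L = H
N3 = NOT p = NOT L = H
N4 = N2 NOR r = H NOR L = L
N6 = N2 OR N1 = H OR L = H
N8 = N6 NOR s = H NOR H = L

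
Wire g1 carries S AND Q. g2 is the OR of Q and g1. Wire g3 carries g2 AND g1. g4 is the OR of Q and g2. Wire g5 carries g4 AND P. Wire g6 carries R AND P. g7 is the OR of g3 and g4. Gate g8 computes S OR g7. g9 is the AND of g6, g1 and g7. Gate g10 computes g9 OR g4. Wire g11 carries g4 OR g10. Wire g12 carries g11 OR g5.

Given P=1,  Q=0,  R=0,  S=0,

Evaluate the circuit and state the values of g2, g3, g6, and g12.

g2 = 0, g3 = 0, g6 = 0, g12 = 0

g1 = S AND Q = 0 AND 0 = 0
g2 = Q OR g1 = 0 OR 0 = 0
g3 = g2 AND g1 = 0 AND 0 = 0
g4 = Q OR g2 = 0 OR 0 = 0
g5 = g4 AND P = 0 AND 1 = 0
g6 = R AND P = 0 AND 1 = 0
g7 = g3 OR g4 = 0 OR 0 = 0
g9 = g6 AND g1 AND g7 = 0 AND 0 AND 0 = 0
g10 = g9 OR g4 = 0 OR 0 = 0
g11 = g4 OR g10 = 0 OR 0 = 0
g12 = g11 OR g5 = 0 OR 0 = 0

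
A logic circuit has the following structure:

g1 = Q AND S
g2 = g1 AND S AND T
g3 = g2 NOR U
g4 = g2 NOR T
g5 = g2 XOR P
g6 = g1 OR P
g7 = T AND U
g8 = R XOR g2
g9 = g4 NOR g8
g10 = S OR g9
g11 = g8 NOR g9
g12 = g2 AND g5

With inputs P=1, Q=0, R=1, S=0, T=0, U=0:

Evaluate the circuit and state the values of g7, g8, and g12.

g7 = 0, g8 = 1, g12 = 0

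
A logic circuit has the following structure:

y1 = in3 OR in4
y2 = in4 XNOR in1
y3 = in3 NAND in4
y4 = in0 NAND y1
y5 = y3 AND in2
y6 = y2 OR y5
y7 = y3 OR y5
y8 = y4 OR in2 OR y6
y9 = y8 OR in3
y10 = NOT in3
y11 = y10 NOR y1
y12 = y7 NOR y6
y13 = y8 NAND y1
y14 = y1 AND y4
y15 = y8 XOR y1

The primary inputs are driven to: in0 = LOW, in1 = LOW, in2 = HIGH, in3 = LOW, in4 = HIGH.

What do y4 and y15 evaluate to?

y1 = in3 OR in4 = LOW OR HIGH = HIGH
y2 = in4 XNOR in1 = HIGH XNOR LOW = LOW
y3 = in3 NAND in4 = LOW NAND HIGH = HIGH
y4 = in0 NAND y1 = LOW NAND HIGH = HIGH
y5 = y3 AND in2 = HIGH AND HIGH = HIGH
y6 = y2 OR y5 = LOW OR HIGH = HIGH
y8 = y4 OR in2 OR y6 = HIGH OR HIGH OR HIGH = HIGH
y15 = y8 XOR y1 = HIGH XOR HIGH = LOW

y4 = HIGH, y15 = LOW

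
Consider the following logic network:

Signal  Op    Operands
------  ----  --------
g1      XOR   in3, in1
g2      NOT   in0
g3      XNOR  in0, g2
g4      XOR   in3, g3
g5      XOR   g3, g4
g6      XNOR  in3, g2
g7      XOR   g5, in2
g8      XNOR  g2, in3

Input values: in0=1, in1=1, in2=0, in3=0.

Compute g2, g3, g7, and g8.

g2 = 0  g3 = 0  g7 = 0  g8 = 1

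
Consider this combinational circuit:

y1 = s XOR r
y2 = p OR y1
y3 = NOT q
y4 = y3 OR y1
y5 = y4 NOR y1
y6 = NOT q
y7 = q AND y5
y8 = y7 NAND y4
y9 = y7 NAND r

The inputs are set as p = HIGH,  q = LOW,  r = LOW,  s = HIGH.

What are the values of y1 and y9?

y1 = s XOR r = HIGH XOR LOW = HIGH
y3 = NOT q = NOT LOW = HIGH
y4 = y3 OR y1 = HIGH OR HIGH = HIGH
y5 = y4 NOR y1 = HIGH NOR HIGH = LOW
y7 = q AND y5 = LOW AND LOW = LOW
y9 = y7 NAND r = LOW NAND LOW = HIGH

y1 = HIGH, y9 = HIGH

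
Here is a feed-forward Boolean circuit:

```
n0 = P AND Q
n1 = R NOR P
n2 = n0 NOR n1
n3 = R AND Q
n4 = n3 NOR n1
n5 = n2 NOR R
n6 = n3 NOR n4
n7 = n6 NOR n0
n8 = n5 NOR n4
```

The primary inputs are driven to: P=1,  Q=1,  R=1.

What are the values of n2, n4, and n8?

n2 = 0  n4 = 0  n8 = 1

n0 = P AND Q = 1 AND 1 = 1
n1 = R NOR P = 1 NOR 1 = 0
n2 = n0 NOR n1 = 1 NOR 0 = 0
n3 = R AND Q = 1 AND 1 = 1
n4 = n3 NOR n1 = 1 NOR 0 = 0
n5 = n2 NOR R = 0 NOR 1 = 0
n8 = n5 NOR n4 = 0 NOR 0 = 1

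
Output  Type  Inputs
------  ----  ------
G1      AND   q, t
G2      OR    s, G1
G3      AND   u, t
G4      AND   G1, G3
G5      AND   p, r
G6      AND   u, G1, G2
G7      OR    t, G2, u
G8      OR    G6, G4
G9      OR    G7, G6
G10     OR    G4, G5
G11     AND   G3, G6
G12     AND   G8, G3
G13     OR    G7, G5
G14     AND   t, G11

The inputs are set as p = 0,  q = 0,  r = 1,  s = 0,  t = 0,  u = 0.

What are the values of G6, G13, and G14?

G6 = 0; G13 = 0; G14 = 0

G1 = q AND t = 0 AND 0 = 0
G2 = s OR G1 = 0 OR 0 = 0
G3 = u AND t = 0 AND 0 = 0
G5 = p AND r = 0 AND 1 = 0
G6 = u AND G1 AND G2 = 0 AND 0 AND 0 = 0
G7 = t OR G2 OR u = 0 OR 0 OR 0 = 0
G11 = G3 AND G6 = 0 AND 0 = 0
G13 = G7 OR G5 = 0 OR 0 = 0
G14 = t AND G11 = 0 AND 0 = 0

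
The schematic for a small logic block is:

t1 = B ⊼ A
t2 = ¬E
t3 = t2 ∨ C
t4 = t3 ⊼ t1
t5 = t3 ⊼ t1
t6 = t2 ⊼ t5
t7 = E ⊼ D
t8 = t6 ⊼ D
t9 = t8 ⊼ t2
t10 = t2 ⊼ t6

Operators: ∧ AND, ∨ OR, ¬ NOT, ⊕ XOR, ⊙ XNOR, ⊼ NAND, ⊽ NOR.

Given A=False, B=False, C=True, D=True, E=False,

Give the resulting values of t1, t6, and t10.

t1 = B NAND A = False NAND False = True
t2 = NOT E = NOT False = True
t3 = t2 OR C = True OR True = True
t5 = t3 NAND t1 = True NAND True = False
t6 = t2 NAND t5 = True NAND False = True
t10 = t2 NAND t6 = True NAND True = False

t1 = True; t6 = True; t10 = False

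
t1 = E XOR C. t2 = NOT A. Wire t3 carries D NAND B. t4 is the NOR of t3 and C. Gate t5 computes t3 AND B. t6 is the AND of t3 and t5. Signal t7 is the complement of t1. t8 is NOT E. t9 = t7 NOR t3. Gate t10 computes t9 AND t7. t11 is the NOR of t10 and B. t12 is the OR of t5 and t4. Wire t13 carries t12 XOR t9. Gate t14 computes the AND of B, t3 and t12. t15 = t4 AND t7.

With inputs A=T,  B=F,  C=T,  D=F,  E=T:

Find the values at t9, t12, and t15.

t9 = F  t12 = F  t15 = F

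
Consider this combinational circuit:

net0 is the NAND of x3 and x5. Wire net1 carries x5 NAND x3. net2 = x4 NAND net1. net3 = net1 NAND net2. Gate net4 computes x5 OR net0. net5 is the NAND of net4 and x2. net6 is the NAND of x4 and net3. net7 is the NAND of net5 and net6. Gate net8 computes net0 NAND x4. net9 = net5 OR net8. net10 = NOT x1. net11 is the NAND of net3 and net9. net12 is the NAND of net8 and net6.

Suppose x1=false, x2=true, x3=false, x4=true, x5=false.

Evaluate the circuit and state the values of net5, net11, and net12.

net0 = x3 NAND x5 = false NAND false = true
net1 = x5 NAND x3 = false NAND false = true
net2 = x4 NAND net1 = true NAND true = false
net3 = net1 NAND net2 = true NAND false = true
net4 = x5 OR net0 = false OR true = true
net5 = net4 NAND x2 = true NAND true = false
net6 = x4 NAND net3 = true NAND true = false
net8 = net0 NAND x4 = true NAND true = false
net9 = net5 OR net8 = false OR false = false
net11 = net3 NAND net9 = true NAND false = true
net12 = net8 NAND net6 = false NAND false = true

net5 = false  net11 = true  net12 = true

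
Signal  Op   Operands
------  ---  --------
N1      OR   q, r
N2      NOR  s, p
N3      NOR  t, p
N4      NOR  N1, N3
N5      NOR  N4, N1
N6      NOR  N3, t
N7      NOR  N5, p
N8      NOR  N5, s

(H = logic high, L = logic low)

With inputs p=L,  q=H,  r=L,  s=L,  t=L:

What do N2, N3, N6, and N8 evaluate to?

N1 = q OR r = H OR L = H
N2 = s NOR p = L NOR L = H
N3 = t NOR p = L NOR L = H
N4 = N1 NOR N3 = H NOR H = L
N5 = N4 NOR N1 = L NOR H = L
N6 = N3 NOR t = H NOR L = L
N8 = N5 NOR s = L NOR L = H

N2 = H  N3 = H  N6 = L  N8 = H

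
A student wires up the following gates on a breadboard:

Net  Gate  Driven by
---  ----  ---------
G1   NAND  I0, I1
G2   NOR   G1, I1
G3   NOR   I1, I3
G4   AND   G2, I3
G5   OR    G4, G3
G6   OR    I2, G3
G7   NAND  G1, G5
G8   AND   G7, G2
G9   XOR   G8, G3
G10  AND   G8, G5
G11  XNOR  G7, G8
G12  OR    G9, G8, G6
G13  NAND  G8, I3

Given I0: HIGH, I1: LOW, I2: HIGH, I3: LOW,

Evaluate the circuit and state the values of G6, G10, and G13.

G1 = I0 NAND I1 = HIGH NAND LOW = HIGH
G2 = G1 NOR I1 = HIGH NOR LOW = LOW
G3 = I1 NOR I3 = LOW NOR LOW = HIGH
G4 = G2 AND I3 = LOW AND LOW = LOW
G5 = G4 OR G3 = LOW OR HIGH = HIGH
G6 = I2 OR G3 = HIGH OR HIGH = HIGH
G7 = G1 NAND G5 = HIGH NAND HIGH = LOW
G8 = G7 AND G2 = LOW AND LOW = LOW
G10 = G8 AND G5 = LOW AND HIGH = LOW
G13 = G8 NAND I3 = LOW NAND LOW = HIGH

G6 = HIGH  G10 = LOW  G13 = HIGH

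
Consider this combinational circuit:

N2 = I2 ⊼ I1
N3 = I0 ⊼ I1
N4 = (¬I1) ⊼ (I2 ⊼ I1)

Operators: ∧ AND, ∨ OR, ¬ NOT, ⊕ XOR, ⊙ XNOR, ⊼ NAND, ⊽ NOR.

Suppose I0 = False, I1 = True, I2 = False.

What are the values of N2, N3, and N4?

N2 = False ⊼ True = True
N3 = False ⊼ True = True
N4 = (¬True) ⊼ (False ⊼ True) = True

N2 = True  N3 = True  N4 = True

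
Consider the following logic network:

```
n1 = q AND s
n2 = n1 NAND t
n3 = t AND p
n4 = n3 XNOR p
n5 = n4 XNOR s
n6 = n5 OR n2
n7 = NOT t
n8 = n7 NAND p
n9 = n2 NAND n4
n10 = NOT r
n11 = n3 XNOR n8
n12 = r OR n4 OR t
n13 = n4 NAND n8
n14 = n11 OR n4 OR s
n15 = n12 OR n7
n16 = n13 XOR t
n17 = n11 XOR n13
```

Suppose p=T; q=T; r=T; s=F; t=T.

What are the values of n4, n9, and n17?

n4 = T  n9 = F  n17 = T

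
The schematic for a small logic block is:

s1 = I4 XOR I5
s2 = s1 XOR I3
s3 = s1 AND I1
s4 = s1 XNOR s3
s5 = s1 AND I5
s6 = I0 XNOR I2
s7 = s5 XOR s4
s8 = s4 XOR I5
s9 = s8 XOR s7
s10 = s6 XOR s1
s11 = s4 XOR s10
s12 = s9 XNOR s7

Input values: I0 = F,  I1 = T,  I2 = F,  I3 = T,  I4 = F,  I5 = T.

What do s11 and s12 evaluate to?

s1 = I4 XOR I5 = F XOR T = T
s3 = s1 AND I1 = T AND T = T
s4 = s1 XNOR s3 = T XNOR T = T
s5 = s1 AND I5 = T AND T = T
s6 = I0 XNOR I2 = F XNOR F = T
s7 = s5 XOR s4 = T XOR T = F
s8 = s4 XOR I5 = T XOR T = F
s9 = s8 XOR s7 = F XOR F = F
s10 = s6 XOR s1 = T XOR T = F
s11 = s4 XOR s10 = T XOR F = T
s12 = s9 XNOR s7 = F XNOR F = T

s11 = T, s12 = T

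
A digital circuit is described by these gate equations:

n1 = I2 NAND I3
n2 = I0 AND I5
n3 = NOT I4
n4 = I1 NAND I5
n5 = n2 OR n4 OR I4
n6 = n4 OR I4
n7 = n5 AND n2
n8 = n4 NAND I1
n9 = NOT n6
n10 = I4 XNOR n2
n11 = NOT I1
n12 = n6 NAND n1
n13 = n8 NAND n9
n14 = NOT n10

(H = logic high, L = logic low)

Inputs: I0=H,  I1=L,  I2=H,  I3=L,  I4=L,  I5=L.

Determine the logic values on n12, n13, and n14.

n12 = L, n13 = H, n14 = L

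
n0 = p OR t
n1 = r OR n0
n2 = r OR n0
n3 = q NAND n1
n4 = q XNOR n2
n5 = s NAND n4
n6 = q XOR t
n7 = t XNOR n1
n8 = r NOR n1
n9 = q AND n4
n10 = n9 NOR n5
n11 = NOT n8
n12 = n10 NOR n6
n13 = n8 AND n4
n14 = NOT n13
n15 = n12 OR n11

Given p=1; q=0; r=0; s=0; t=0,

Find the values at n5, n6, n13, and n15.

n5 = 1, n6 = 0, n13 = 0, n15 = 1

n0 = p OR t = 1 OR 0 = 1
n1 = r OR n0 = 0 OR 1 = 1
n2 = r OR n0 = 0 OR 1 = 1
n4 = q XNOR n2 = 0 XNOR 1 = 0
n5 = s NAND n4 = 0 NAND 0 = 1
n6 = q XOR t = 0 XOR 0 = 0
n8 = r NOR n1 = 0 NOR 1 = 0
n9 = q AND n4 = 0 AND 0 = 0
n10 = n9 NOR n5 = 0 NOR 1 = 0
n11 = NOT n8 = NOT 0 = 1
n12 = n10 NOR n6 = 0 NOR 0 = 1
n13 = n8 AND n4 = 0 AND 0 = 0
n15 = n12 OR n11 = 1 OR 1 = 1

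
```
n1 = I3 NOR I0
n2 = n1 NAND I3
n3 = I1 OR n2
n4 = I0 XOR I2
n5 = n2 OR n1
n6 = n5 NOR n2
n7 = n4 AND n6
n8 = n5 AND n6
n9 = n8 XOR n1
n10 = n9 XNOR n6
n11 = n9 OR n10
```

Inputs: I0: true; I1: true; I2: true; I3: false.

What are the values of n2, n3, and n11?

n2 = true, n3 = true, n11 = true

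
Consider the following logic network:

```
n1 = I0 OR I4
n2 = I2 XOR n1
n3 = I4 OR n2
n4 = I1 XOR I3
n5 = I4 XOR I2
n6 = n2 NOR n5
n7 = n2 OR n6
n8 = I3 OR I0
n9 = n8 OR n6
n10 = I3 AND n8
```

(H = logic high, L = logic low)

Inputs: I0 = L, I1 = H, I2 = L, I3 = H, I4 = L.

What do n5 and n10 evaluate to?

n5 = L, n10 = H

n5 = I4 XOR I2 = L XOR L = L
n8 = I3 OR I0 = H OR L = H
n10 = I3 AND n8 = H AND H = H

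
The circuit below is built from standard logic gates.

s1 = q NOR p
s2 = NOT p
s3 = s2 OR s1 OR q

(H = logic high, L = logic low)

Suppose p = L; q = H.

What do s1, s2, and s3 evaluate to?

s1 = L, s2 = H, s3 = H

s1 = q NOR p = H NOR L = L
s2 = NOT p = NOT L = H
s3 = s2 OR s1 OR q = H OR L OR H = H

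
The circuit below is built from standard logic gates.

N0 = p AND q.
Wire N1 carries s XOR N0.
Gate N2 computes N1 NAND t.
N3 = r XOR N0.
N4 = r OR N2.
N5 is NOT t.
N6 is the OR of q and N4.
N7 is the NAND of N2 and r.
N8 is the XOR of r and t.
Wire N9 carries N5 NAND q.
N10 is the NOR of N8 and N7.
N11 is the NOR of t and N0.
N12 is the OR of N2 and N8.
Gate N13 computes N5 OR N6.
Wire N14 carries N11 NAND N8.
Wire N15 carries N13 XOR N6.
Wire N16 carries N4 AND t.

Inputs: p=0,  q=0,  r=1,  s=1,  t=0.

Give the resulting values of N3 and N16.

N3 = 1, N16 = 0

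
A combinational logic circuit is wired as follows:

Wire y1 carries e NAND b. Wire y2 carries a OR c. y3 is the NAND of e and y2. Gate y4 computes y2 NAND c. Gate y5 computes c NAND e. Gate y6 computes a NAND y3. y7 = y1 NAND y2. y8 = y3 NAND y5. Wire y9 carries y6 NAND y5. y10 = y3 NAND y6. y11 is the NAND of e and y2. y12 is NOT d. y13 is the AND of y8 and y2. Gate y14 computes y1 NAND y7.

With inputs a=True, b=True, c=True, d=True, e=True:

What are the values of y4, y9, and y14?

y1 = e NAND b = True NAND True = False
y2 = a OR c = True OR True = True
y3 = e NAND y2 = True NAND True = False
y4 = y2 NAND c = True NAND True = False
y5 = c NAND e = True NAND True = False
y6 = a NAND y3 = True NAND False = True
y7 = y1 NAND y2 = False NAND True = True
y9 = y6 NAND y5 = True NAND False = True
y14 = y1 NAND y7 = False NAND True = True

y4 = False  y9 = True  y14 = True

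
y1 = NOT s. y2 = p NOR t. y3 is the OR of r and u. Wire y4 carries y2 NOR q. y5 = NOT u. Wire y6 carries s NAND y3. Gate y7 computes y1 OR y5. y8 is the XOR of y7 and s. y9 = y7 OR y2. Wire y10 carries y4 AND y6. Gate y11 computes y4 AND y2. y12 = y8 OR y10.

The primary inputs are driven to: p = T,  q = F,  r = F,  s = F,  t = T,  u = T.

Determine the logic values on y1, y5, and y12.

y1 = NOT s = NOT F = T
y2 = p NOR t = T NOR T = F
y3 = r OR u = F OR T = T
y4 = y2 NOR q = F NOR F = T
y5 = NOT u = NOT T = F
y6 = s NAND y3 = F NAND T = T
y7 = y1 OR y5 = T OR F = T
y8 = y7 XOR s = T XOR F = T
y10 = y4 AND y6 = T AND T = T
y12 = y8 OR y10 = T OR T = T

y1 = T, y5 = F, y12 = T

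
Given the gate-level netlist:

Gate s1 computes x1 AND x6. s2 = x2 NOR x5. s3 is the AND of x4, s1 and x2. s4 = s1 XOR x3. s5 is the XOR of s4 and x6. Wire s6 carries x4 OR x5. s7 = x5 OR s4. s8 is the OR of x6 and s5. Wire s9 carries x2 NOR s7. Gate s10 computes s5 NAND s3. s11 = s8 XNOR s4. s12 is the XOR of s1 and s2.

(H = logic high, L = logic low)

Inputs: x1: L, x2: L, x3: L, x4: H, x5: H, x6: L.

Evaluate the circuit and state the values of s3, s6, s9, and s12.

s3 = L, s6 = H, s9 = L, s12 = L

s1 = x1 AND x6 = L AND L = L
s2 = x2 NOR x5 = L NOR H = L
s3 = x4 AND s1 AND x2 = H AND L AND L = L
s4 = s1 XOR x3 = L XOR L = L
s6 = x4 OR x5 = H OR H = H
s7 = x5 OR s4 = H OR L = H
s9 = x2 NOR s7 = L NOR H = L
s12 = s1 XOR s2 = L XOR L = L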